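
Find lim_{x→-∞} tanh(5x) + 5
Evaluate the dominant behaviour as x → -∞; each term tends to a finite value or vanishes.
Limit = 4.

Final answer: 4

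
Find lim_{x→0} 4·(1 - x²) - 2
Direct substitution at x = 0 gives 2.

Final answer: 2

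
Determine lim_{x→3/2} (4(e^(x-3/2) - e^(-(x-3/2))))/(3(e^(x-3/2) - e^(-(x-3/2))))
Both numerator and denominator → 0 as x → 3/2; this is a 0/0 indeterminate form.
Expand each to leading order near x = 3/2: numerator ~ 8·(x - 3/2), denominator ~ 6·(x - 3/2).
The limit of the ratio is 4/3.

Final answer: 4/3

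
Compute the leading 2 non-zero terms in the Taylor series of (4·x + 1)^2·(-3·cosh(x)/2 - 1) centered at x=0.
-20·x - 5/2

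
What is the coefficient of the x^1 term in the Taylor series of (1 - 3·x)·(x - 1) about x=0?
Expand to order 1: (1 - 3·x)·(x - 1) = 4·x - 1 + O(x^2).
The coefficient of x^1 is 4.

Final answer: 4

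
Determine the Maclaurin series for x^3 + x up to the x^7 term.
x^3 + x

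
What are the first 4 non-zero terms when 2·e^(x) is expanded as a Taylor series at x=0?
x^3/3 + x^2 + 2·x + 2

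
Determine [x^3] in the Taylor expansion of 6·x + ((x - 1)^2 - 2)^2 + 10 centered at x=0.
Expand to order 3: 6·x + ((x - 1)^2 - 2)^2 + 10 = -4·x^3 + 2·x^2 + 10·x + 11 + O(x^4).
The coefficient of x^3 is -4.

Final answer: -4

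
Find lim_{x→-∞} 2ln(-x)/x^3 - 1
The quotient is an ∞/∞ indeterminate form as x → -∞.
Compare growth rates of the dominant terms (exponentials ≫ polynomials ≫ logarithms), or apply L'Hôpital's rule; the quotient → 0.
Adding the constant: 0 - 1 = -1. Limit = -1.

Final answer: -1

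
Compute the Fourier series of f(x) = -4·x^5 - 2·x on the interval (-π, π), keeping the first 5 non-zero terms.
(-964 - 8·π^4 + 160·π^2)·sin(x) + (-20·π^2 + 32 + 4·π^4)·sin(2·x) + (-8·π^4/3 - 428/81 + 160·π^2/27)·sin(3·x) + (-5·π^2/2 + 31/16 + 2·π^4)·sin(4·x) + (-8·π^4/5 - 692/625 + 32·π^2/25)·sin(5·x)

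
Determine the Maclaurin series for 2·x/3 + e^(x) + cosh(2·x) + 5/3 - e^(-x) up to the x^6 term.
4·x^6/45 + x^5/60 + 2·x^4/3 + x^3/3 + 2·x^2 + 8·x/3 + 8/3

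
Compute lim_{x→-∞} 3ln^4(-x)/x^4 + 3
The quotient is an ∞/∞ indeterminate form as x → -∞.
Compare growth rates of the dominant terms (exponentials ≫ polynomials ≫ logarithms), or apply L'Hôpital's rule; the quotient → 0.
Adding the constant: 0 + 3 = 3. Limit = 3.

Final answer: 3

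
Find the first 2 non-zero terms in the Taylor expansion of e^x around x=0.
x + 1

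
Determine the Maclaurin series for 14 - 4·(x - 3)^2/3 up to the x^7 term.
-4·x^2/3 + 8·x + 2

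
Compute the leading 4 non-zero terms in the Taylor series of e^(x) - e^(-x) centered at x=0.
x^7/2520 + x^5/60 + x^3/3 + 2·x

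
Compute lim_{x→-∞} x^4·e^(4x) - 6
The product is a 0·∞ indeterminate form at x → -∞.
Rewrite the product as x^4 / e^(-4x) (an ∞/∞ form) and apply L'Hôpital, or use the standard hierarchy e^(4|x|) ≫ |x^4| as x → -∞.
The indeterminate product → 0, so the limit = -6.

Final answer: -6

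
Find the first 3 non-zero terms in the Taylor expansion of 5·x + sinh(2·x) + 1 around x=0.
4·x^3/3 + 7·x + 1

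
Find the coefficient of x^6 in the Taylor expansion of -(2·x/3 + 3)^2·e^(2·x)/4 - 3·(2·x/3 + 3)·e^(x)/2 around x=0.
Expand to order 6: -(2·x/3 + 3)^2·e^(2·x)/4 - 3·(2·x/3 + 3)·e^(x)/2 = -2399·x^6/4320 - 3227·x^5/2160 - 491·x^4/144 - 233·x^3/36 - 355·x^2/36 - 11·x - 27/4 + O(x^7).
The coefficient of x^6 is -2399/4320.

Final answer: -2399/4320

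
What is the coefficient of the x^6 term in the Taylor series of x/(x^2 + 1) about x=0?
Expand to order 6: x/(x^2 + 1) = x^5 - x^3 + x + O(x^7).
The coefficient of x^6 is 0.

Final answer: 0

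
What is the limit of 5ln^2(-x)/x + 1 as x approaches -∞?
The quotient is an ∞/∞ indeterminate form as x → -∞.
Compare growth rates of the dominant terms (exponentials ≫ polynomials ≫ logarithms), or apply L'Hôpital's rule; the quotient → 0.
Adding the constant: 0 + 1 = 1. Limit = 1.

Final answer: 1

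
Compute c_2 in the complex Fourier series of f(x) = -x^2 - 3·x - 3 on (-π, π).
Compute the real Fourier coefficients first: a_2 = -1, b_2 = 3.
Then c_2 = (a_2 − i·b_2)/2 = -1/2 - 3·i/2.

Final answer: -1/2 - 3·i/2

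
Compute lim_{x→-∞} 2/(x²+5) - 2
Evaluate the dominant behaviour as x → -∞; each term tends to a finite value or vanishes.
Limit = -2.

Final answer: -2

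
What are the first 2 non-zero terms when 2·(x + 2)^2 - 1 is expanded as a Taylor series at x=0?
8·x + 7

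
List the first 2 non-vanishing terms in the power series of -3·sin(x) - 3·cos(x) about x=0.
-3·x - 3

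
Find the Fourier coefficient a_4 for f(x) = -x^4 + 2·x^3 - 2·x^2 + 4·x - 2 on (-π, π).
a_4 = (1/π) ∫_{-π}^{π} f(x)·cos(4x) dx.
Evaluate the integral (use parity and integration by parts as needed): a_4 = -π^2/2 - 5/16.

Final answer: -π^2/2 - 5/16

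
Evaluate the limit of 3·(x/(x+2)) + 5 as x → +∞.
Evaluate the dominant behaviour as x → +∞; each term tends to a finite value or vanishes.
Limit = 8.

Final answer: 8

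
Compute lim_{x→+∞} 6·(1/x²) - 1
Evaluate the dominant behaviour as x → +∞; each term tends to a finite value or vanishes.
Limit = -1.

Final answer: -1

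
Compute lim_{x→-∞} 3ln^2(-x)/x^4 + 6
The quotient is an ∞/∞ indeterminate form as x → -∞.
Compare growth rates of the dominant terms (exponentials ≫ polynomials ≫ logarithms), or apply L'Hôpital's rule; the quotient → 0.
Adding the constant: 0 + 6 = 6. Limit = 6.

Final answer: 6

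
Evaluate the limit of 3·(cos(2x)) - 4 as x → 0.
Direct substitution at x = 0 gives -1.

Final answer: -1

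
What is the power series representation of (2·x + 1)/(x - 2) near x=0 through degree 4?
-5·x^4/32 - 5·x^3/16 - 5·x^2/8 - 5·x/4 - 1/2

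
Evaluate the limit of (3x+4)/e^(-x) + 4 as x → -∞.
The quotient is an ∞/∞ indeterminate form as x → -∞.
Compare growth rates of the dominant terms (exponentials ≫ polynomials ≫ logarithms), or apply L'Hôpital's rule; the quotient → 0.
Adding the constant: 0 + 4 = 4. Limit = 4.

Final answer: 4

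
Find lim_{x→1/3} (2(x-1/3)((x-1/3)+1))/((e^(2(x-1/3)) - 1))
Both numerator and denominator → 0 as x → 1/3; this is a 0/0 indeterminate form.
Expand each to leading order near x = 1/3: numerator ~ 2·(x - 1/3), denominator ~ 2·(x - 1/3).
The limit of the ratio is 1.

Final answer: 1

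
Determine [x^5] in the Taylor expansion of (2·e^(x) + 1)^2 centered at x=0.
Expand to order 5: (2·e^(x) + 1)^2 = 11·x^5/10 + 17·x^4/6 + 6·x^3 + 10·x^2 + 12·x + 9 + O(x^6).
The coefficient of x^5 is 11/10.

Final answer: 11/10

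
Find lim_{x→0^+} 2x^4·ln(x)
This is a 0·∞ indeterminate form at x → 0⁺.
Rewrite the product as 2·ln(x) / x^(-4) and apply L'Hôpital, or use the standard hierarchy x^(-4) ≫ |ln x| as x → 0⁺.
The indeterminate product → 0, so the limit = 0.

Final answer: 0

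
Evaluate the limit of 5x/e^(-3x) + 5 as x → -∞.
The quotient is an ∞/∞ indeterminate form as x → -∞.
Compare growth rates of the dominant terms (exponentials ≫ polynomials ≫ logarithms), or apply L'Hôpital's rule; the quotient → 0.
Adding the constant: 0 + 5 = 5. Limit = 5.

Final answer: 5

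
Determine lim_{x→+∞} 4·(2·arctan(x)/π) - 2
Evaluate the dominant behaviour as x → +∞; each term tends to a finite value or vanishes.
Limit = 2.

Final answer: 2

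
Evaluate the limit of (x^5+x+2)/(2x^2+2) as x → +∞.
This is an ∞/∞ indeterminate form as x → +∞.
Divide numerator and denominator by x^5 and let the lower-order terms vanish; the numerator's degree 5 exceeds the denominator's degree 2, so the quotient diverges.
Limit = ∞.

Final answer: ∞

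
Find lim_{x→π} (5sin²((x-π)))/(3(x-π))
Both numerator and denominator → 0 as x → π; this is a 0/0 indeterminate form.
Expand each to leading order near x = π: numerator ~ 5·(x - π)^2, denominator ~ 3·(x - π).
The limit of the ratio is 0.

Final answer: 0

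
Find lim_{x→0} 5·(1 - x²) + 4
Direct substitution at x = 0 gives 9.

Final answer: 9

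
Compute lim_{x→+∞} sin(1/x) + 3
Evaluate the dominant behaviour as x → +∞; each term tends to a finite value or vanishes.
Limit = 3.

Final answer: 3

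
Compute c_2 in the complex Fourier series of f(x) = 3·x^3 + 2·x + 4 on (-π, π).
Compute the real Fourier coefficients first: a_2 = 0, b_2 = 5/2 - 3·π^2.
Then c_2 = (a_2 − i·b_2)/2 = -5·i/4 + 3·i·π^2/2.

Final answer: -5·i/4 + 3·i·π^2/2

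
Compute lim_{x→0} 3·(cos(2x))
Direct substitution at x = 0 gives 3.

Final answer: 3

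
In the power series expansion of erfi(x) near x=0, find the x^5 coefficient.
Expand to order 5: erfi(x) = x^5/(5·√(π)) + 2·x^3/(3·√(π)) + 2·x/√(π) + O(x^6).
The coefficient of x^5 is 1/(5·√(π)).

Final answer: 1/(5·√(π))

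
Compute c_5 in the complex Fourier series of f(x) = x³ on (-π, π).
Compute the real Fourier coefficients first: a_5 = 0, b_5 = -12/125 + 2·π^2/5.
Then c_5 = (a_5 − i·b_5)/2 = -i·π^2/5 + 6·i/125.

Final answer: -i·π^2/5 + 6·i/125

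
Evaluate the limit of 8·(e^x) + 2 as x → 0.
Direct substitution at x = 0 gives 10.

Final answer: 10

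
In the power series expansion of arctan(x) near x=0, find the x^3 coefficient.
Expand to order 3: arctan(x) = -x^3/3 + x + O(x^4).
The coefficient of x^3 is -1/3.

Final answer: -1/3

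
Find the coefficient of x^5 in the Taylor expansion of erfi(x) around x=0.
Expand to order 5: erfi(x) = x^5/(5·√(π)) + 2·x^3/(3·√(π)) + 2·x/√(π) + O(x^6).
The coefficient of x^5 is 1/(5·√(π)).

Final answer: 1/(5·√(π))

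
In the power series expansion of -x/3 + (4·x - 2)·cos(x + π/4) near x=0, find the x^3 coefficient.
Expand to order 3: -x/3 + (4·x - 2)·cos(x + π/4) = -7·√(2)·x^3/6 - 3·√(2)·x^2/2 + x·(-1/3 + 3·√(2)) - √(2) + O(x^4).
The coefficient of x^3 is -7·√(2)/6.

Final answer: -7·√(2)/6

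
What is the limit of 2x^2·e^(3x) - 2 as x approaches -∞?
The product is a 0·∞ indeterminate form at x → -∞.
Rewrite the product as 2x^2 / e^(-3x) (an ∞/∞ form) and apply L'Hôpital, or use the standard hierarchy e^(3|x|) ≫ |x^2| as x → -∞.
The indeterminate product → 0, so the limit = -2.

Final answer: -2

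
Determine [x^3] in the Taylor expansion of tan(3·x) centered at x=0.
Expand to order 3: tan(3·x) = 9·x^3 + 3·x + O(x^4).
The coefficient of x^3 is 9.

Final answer: 9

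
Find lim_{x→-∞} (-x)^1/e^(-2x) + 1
The quotient is an ∞/∞ indeterminate form as x → -∞.
Compare growth rates of the dominant terms (exponentials ≫ polynomials ≫ logarithms), or apply L'Hôpital's rule; the quotient → 0.
Adding the constant: 0 + 1 = 1. Limit = 1.

Final answer: 1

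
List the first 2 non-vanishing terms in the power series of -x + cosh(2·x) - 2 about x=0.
-x - 1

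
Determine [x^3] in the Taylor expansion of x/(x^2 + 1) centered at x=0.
Expand to order 3: x/(x^2 + 1) = -x^3 + x + O(x^4).
The coefficient of x^3 is -1.

Final answer: -1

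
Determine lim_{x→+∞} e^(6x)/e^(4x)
This is an ∞/∞ indeterminate form as x → +∞.
Rewrite e^(6x)/e^(4x) = e^((6−4)x) = e^(2x); the exponent coefficient is 2 > 0 so e^(2x) → ∞.
Limit = ∞.

Final answer: ∞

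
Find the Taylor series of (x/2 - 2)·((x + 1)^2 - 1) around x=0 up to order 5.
x^3/2 - x^2 - 4·x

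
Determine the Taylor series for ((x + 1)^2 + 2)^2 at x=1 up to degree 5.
36 + 48·(x - 1) + 28·(x - 1)^2 + 8·(x - 1)^3 + (x - 1)^4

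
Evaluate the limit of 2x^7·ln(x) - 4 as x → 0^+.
The product is a 0·∞ indeterminate form at x → 0⁺.
Rewrite the product as 2·ln(x) / x^(-7) and apply L'Hôpital, or use the standard hierarchy x^(-7) ≫ |ln x| as x → 0⁺.
The indeterminate product → 0, so the limit = -4.

Final answer: -4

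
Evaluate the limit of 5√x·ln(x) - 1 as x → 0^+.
The product is a 0·∞ indeterminate form at x → 0⁺.
Rewrite the product as 5·ln(x) / x^(-1/2) and apply L'Hôpital, or use the standard hierarchy x^(-1/2) ≫ |ln x| as x → 0⁺.
The indeterminate product → 0, so the limit = -1.

Final answer: -1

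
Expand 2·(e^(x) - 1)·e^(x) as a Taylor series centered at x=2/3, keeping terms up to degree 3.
-2·e^(2/3) + 2·e^(4/3) + (-2·e^(2/3) + 4·e^(4/3))·(x - 2/3) + (-e^(2/3) + 4·e^(4/3))·(x - 2/3)^2 + (-e^(2/3)/3 + 8·e^(4/3)/3)·(x - 2/3)^3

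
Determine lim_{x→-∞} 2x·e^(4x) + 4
The product is a 0·∞ indeterminate form at x → -∞.
Rewrite the product as 2x / e^(-4x) (an ∞/∞ form) and apply L'Hôpital, or use the standard hierarchy e^(4|x|) ≫ |x| as x → -∞.
The indeterminate product → 0, so the limit = 4.

Final answer: 4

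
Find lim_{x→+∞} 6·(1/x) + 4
Evaluate the dominant behaviour as x → +∞; each term tends to a finite value or vanishes.
Limit = 4.

Final answer: 4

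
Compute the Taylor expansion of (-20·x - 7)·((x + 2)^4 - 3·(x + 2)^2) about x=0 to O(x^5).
-167·x^4 - 476·x^3 - 547·x^2 - 220·x - 28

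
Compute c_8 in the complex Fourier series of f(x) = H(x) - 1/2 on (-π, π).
Compute the real Fourier coefficients first: a_8 = 0, b_8 = 0.
Then c_8 = (a_8 − i·b_8)/2 = 0.

Final answer: 0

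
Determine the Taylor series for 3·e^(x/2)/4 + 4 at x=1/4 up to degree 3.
3·e^(1/8)/4 + 4 + 3·e^(1/8)·(x - 1/4)/8 + 3·e^(1/8)·(x - 1/4)^2/32 + e^(1/8)·(x - 1/4)^3/64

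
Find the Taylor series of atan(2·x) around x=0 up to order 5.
32·x^5/5 - 8·x^3/3 + 2·x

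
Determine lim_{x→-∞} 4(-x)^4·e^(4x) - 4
The product is a 0·∞ indeterminate form at x → -∞.
Rewrite the product as 4(-x)^4 / e^(-4x) (an ∞/∞ form) and apply L'Hôpital, or use the standard hierarchy e^(4|x|) ≫ |(-x)^4| as x → -∞.
The indeterminate product → 0, so the limit = -4.

Final answer: -4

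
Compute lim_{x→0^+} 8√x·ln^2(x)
This is a 0·∞ indeterminate form at x → 0⁺.
Rewrite the product as 8·ln^2(x) / x^(-1/2) and apply L'Hôpital, or use the standard hierarchy x^(-1/2) ≫ |ln x|^2 as x → 0⁺.
The indeterminate product → 0, so the limit = 0.

Final answer: 0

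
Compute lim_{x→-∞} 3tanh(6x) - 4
Evaluate the dominant behaviour as x → -∞; each term tends to a finite value or vanishes.
Limit = -7.

Final answer: -7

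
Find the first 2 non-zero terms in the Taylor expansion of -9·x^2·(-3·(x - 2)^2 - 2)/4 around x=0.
-27·x^3 + 63·x^2/2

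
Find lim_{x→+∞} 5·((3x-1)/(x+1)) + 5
Evaluate the dominant behaviour as x → +∞; each term tends to a finite value or vanishes.
Limit = 20.

Final answer: 20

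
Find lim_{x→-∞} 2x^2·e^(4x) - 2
The product is a 0·∞ indeterminate form at x → -∞.
Rewrite the product as 2x^2 / e^(-4x) (an ∞/∞ form) and apply L'Hôpital, or use the standard hierarchy e^(4|x|) ≫ |x^2| as x → -∞.
The indeterminate product → 0, so the limit = -2.

Final answer: -2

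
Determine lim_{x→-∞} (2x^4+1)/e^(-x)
This is an ∞/∞ indeterminate form as x → -∞.
Compare growth rates of the dominant terms (exponentials ≫ polynomials ≫ logarithms), or apply L'Hôpital's rule; the quotient → 0.
Limit = 0.

Final answer: 0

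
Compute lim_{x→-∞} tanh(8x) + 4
Evaluate the dominant behaviour as x → -∞; each term tends to a finite value or vanishes.
Limit = 3.

Final answer: 3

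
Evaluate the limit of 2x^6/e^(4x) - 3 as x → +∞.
The quotient is an ∞/∞ indeterminate form as x → +∞.
The exponential denominator e^(4x) dominates the polynomial numerator (e^x ≫ x^6 as x → ∞), so the quotient → 0.
Adding the constant: 0 - 3 = -3. Limit = -3.

Final answer: -3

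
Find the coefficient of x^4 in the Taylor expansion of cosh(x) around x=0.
Expand to order 4: cosh(x) = x^4/24 + x^2/2 + 1 + O(x^5).
The coefficient of x^4 is 1/24.

Final answer: 1/24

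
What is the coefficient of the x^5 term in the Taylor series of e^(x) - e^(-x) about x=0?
Expand to order 5: e^(x) - e^(-x) = x^5/60 + x^3/3 + 2·x + O(x^6).
The coefficient of x^5 is 1/60.

Final answer: 1/60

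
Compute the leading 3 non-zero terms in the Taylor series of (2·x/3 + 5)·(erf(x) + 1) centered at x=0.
4·x^2/(3·√(π)) + x·(2/3 + 10/√(π)) + 5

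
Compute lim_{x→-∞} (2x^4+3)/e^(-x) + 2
The quotient is an ∞/∞ indeterminate form as x → -∞.
Compare growth rates of the dominant terms (exponentials ≫ polynomials ≫ logarithms), or apply L'Hôpital's rule; the quotient → 0.
Adding the constant: 0 + 2 = 2. Limit = 2.

Final answer: 2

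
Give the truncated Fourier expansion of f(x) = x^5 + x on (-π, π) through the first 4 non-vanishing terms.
(-40·π^2 + 2·π^4 + 242)·sin(x) + (-π^4 - 17/2 + 5·π^2)·sin(2·x) + (-40·π^2/27 + 134/81 + 2·π^4/3)·sin(3·x) + (-π^4/2 - 47/64 + 5·π^2/8)·sin(4·x)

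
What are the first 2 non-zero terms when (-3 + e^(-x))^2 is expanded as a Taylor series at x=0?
4·x + 4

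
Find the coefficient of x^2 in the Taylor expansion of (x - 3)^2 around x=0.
Expand to order 2: (x - 3)^2 = x^2 - 6·x + 9 + O(x^3).
The coefficient of x^2 is 1.

Final answer: 1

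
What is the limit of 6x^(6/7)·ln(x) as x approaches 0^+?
This is a 0·∞ indeterminate form at x → 0⁺.
Rewrite the product as 6·ln(x) / x^(-6/7) and apply L'Hôpital, or use the standard hierarchy x^(-6/7) ≫ |ln x| as x → 0⁺.
The indeterminate product → 0, so the limit = 0.

Final answer: 0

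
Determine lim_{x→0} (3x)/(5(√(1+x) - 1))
Both numerator and denominator → 0 as x → 0; this is a 0/0 indeterminate form.
Expand each to leading order near x = 0: numerator ~ 3·x, denominator ~ 5·x/2.
The limit of the ratio is 6/5.

Final answer: 6/5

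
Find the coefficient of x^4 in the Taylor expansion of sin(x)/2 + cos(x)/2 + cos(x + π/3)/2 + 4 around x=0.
Expand to order 4: sin(x)/2 + cos(x)/2 + cos(x + π/3)/2 + 4 = x^4/32 + x^3·(-1/12 + √(3)/24) - 3·x^2/8 + x·(1/2 - √(3)/4) + 19/4 + O(x^5).
The coefficient of x^4 is 1/32.

Final answer: 1/32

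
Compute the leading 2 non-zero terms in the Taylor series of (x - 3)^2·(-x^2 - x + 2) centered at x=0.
18 - 21·x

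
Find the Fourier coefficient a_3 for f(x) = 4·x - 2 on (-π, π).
a_3 = (1/π) ∫_{-π}^{π} f(x)·cos(3x) dx.
Evaluate the integral (use parity and integration by parts as needed): a_3 = 0.

Final answer: 0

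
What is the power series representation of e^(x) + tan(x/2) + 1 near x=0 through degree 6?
x^6/720 + x^5/80 + x^4/24 + 5·x^3/24 + x^2/2 + 3·x/2 + 2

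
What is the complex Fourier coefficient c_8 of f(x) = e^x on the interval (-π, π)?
Compute the real Fourier coefficients first: a_8 = (-1 + e^(2·π))·e^(-π)/(65·π), b_8 = (8 - 8·e^(2·π))·e^(-π)/(65·π).
Then c_8 = (a_8 − i·b_8)/2 = -e^(-π)/(130·π) + e^(π)/(130·π) - 4·i·e^(-π)/(65·π) + 4·i·e^(π)/(65·π).

Final answer: -e^(-π)/(130·π) + e^(π)/(130·π) - 4·i·e^(-π)/(65·π) + 4·i·e^(π)/(65·π)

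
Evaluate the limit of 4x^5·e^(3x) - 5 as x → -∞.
The product is a 0·∞ indeterminate form at x → -∞.
Rewrite the product as 4x^5 / e^(-3x) (an ∞/∞ form) and apply L'Hôpital, or use the standard hierarchy e^(3|x|) ≫ |x^5| as x → -∞.
The indeterminate product → 0, so the limit = -5.

Final answer: -5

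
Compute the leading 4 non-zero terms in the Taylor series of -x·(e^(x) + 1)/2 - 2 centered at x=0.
-x^3/4 - x^2/2 - x - 2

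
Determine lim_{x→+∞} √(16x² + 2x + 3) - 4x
As x → +∞: multiply by the conjugate to get (2x+3)/(√(16x²+2x+3)+4x); the denominator ~ 8x, so the limit is 2/8 = 1/4.
Limit = 1/4.

Final answer: 1/4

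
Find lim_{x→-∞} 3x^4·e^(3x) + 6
The product is a 0·∞ indeterminate form at x → -∞.
Rewrite the product as 3x^4 / e^(-3x) (an ∞/∞ form) and apply L'Hôpital, or use the standard hierarchy e^(3|x|) ≫ |x^4| as x → -∞.
The indeterminate product → 0, so the limit = 6.

Final answer: 6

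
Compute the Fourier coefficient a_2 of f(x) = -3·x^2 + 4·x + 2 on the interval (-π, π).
a_2 = (1/π) ∫_{-π}^{π} f(x)·cos(2x) dx.
Evaluate the integral (use parity and integration by parts as needed): a_2 = -3.

Final answer: -3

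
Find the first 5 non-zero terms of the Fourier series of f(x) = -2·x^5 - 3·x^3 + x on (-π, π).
(-442 - 4·π^4 + 74·π^2)·sin(x) + (-7·π^2 + 19/2 + 2·π^4)·sin(2·x) + (-4·π^4/3 + 2/81 + 26·π^2/27)·sin(3·x) + (-19/32 + π^2/4 + π^4)·sin(4·x) + (-4·π^4/5 - 14·π^2/25 + 334/625)·sin(5·x)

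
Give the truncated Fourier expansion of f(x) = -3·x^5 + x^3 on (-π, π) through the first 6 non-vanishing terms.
(-732 - 6·π^4 + 122·π^2)·sin(x) + (-16·π^2 + 24 + 3·π^4)·sin(2·x) + (-2·π^4 - 92/27 + 46·π^2/9)·sin(3·x) + (-19·π^2/8 + 57/64 + 3·π^4/2)·sin(4·x) + (-6·π^4/5 - 204/625 + 34·π^2/25)·sin(5·x) + (-8·π^2/9 + 4/27 + π^4)·sin(6·x)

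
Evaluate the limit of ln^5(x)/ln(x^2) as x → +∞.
This is an ∞/∞ indeterminate form as x → +∞.
Write ln(x^2) = 2·ln(x), reducing the quotient to ln^4(x)/2 → ∞.
Limit = ∞.

Final answer: ∞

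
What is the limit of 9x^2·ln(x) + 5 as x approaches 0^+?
The product is a 0·∞ indeterminate form at x → 0⁺.
Rewrite the product as 9·ln(x) / x^(-2) and apply L'Hôpital, or use the standard hierarchy x^(-2) ≫ |ln x| as x → 0⁺.
The indeterminate product → 0, so the limit = 5.

Final answer: 5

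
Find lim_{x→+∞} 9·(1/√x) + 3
Evaluate the dominant behaviour as x → +∞; each term tends to a finite value or vanishes.
Limit = 3.

Final answer: 3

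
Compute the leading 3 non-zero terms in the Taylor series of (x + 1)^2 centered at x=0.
x^2 + 2·x + 1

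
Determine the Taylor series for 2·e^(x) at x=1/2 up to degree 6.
2·e^(1/2) + 2·e^(1/2)·(x - 1/2) + e^(1/2)·(x - 1/2)^2 + e^(1/2)·(x - 1/2)^3/3 + e^(1/2)·(x - 1/2)^4/12 + e^(1/2)·(x - 1/2)^5/60 + e^(1/2)·(x - 1/2)^6/360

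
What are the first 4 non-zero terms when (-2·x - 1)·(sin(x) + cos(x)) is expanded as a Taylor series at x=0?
7·x^3/6 - 3·x^2/2 - 3·x - 1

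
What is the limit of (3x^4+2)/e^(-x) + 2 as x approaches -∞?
The quotient is an ∞/∞ indeterminate form as x → -∞.
Compare growth rates of the dominant terms (exponentials ≫ polynomials ≫ logarithms), or apply L'Hôpital's rule; the quotient → 0.
Adding the constant: 0 + 2 = 2. Limit = 2.

Final answer: 2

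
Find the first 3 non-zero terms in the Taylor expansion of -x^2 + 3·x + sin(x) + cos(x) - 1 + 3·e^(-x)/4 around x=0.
-9·x^2/8 + 13·x/4 + 3/4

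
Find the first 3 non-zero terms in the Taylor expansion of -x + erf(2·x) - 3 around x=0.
-16·x^3/(3·√(π)) + x·(-1 + 4/√(π)) - 3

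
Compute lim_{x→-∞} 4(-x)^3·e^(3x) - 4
The product is a 0·∞ indeterminate form at x → -∞.
Rewrite the product as 4(-x)^3 / e^(-3x) (an ∞/∞ form) and apply L'Hôpital, or use the standard hierarchy e^(3|x|) ≫ |(-x)^3| as x → -∞.
The indeterminate product → 0, so the limit = -4.

Final answer: -4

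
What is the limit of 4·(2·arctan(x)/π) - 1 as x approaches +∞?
Evaluate the dominant behaviour as x → +∞; each term tends to a finite value or vanishes.
Limit = 3.

Final answer: 3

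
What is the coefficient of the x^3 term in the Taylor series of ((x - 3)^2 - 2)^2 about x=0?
Expand to order 3: ((x - 3)^2 - 2)^2 = -12·x^3 + 50·x^2 - 84·x + 49 + O(x^4).
The coefficient of x^3 is -12.

Final answer: -12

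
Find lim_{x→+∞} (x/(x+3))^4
As x → +∞: x/(x+3) = 1/(1 + 3/x) → 1, and the 4th power of a limit-1 base also → 1.
Limit = 1.

Final answer: 1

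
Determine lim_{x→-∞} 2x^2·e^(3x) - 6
The product is a 0·∞ indeterminate form at x → -∞.
Rewrite the product as 2x^2 / e^(-3x) (an ∞/∞ form) and apply L'Hôpital, or use the standard hierarchy e^(3|x|) ≫ |x^2| as x → -∞.
The indeterminate product → 0, so the limit = -6.

Final answer: -6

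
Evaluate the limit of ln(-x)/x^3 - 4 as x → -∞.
The quotient is an ∞/∞ indeterminate form as x → -∞.
Compare growth rates of the dominant terms (exponentials ≫ polynomials ≫ logarithms), or apply L'Hôpital's rule; the quotient → 0.
Adding the constant: 0 - 4 = -4. Limit = -4.

Final answer: -4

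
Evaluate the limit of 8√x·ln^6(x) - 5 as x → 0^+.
The product is a 0·∞ indeterminate form at x → 0⁺.
Rewrite the product as 8·ln^6(x) / x^(-1/2) and apply L'Hôpital, or use the standard hierarchy x^(-1/2) ≫ |ln x|^6 as x → 0⁺.
The indeterminate product → 0, so the limit = -5.

Final answer: -5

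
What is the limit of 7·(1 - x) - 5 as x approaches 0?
Direct substitution at x = 0 gives 2.

Final answer: 2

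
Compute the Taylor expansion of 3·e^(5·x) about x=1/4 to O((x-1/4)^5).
3·e^(5/4) + 15·e^(5/4)·(x - 1/4) + 75·e^(5/4)·(x - 1/4)^2/2 + 125·e^(5/4)·(x - 1/4)^3/2 + 625·e^(5/4)·(x - 1/4)^4/8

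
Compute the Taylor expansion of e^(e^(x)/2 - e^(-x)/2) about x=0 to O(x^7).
37·x^6/720 + x^5/10 + 5·x^4/24 + x^3/3 + x^2/2 + x + 1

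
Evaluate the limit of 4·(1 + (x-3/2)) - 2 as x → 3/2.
Direct substitution at x = 3/2 gives 2.

Final answer: 2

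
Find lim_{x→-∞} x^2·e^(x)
This is a 0·∞ indeterminate form at x → -∞.
Rewrite the product as x^2 / e^(-x) (an ∞/∞ form) and apply L'Hôpital, or use the standard hierarchy e^(|x|) ≫ |x^2| as x → -∞.
The indeterminate product → 0, so the limit = 0.

Final answer: 0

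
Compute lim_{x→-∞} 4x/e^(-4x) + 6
The quotient is an ∞/∞ indeterminate form as x → -∞.
Compare growth rates of the dominant terms (exponentials ≫ polynomials ≫ logarithms), or apply L'Hôpital's rule; the quotient → 0.
Adding the constant: 0 + 6 = 6. Limit = 6.

Final answer: 6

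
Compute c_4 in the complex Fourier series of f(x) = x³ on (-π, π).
Compute the real Fourier coefficients first: a_4 = 0, b_4 = 3/16 - π^2/2.
Then c_4 = (a_4 − i·b_4)/2 = -3·i/32 + i·π^2/4.

Final answer: -3·i/32 + i·π^2/4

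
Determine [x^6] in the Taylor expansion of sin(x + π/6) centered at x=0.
Expand to order 6: sin(x + π/6) = -x^6/1440 + √(3)·x^5/240 + x^4/48 - √(3)·x^3/12 - x^2/4 + √(3)·x/2 + 1/2 + O(x^7).
The coefficient of x^6 is -1/1440.

Final answer: -1/1440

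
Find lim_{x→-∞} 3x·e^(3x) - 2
The product is a 0·∞ indeterminate form at x → -∞.
Rewrite the product as 3x / e^(-3x) (an ∞/∞ form) and apply L'Hôpital, or use the standard hierarchy e^(3|x|) ≫ |x| as x → -∞.
The indeterminate product → 0, so the limit = -2.

Final answer: -2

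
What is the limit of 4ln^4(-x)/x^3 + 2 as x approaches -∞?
The quotient is an ∞/∞ indeterminate form as x → -∞.
Compare growth rates of the dominant terms (exponentials ≫ polynomials ≫ logarithms), or apply L'Hôpital's rule; the quotient → 0.
Adding the constant: 0 + 2 = 2. Limit = 2.

Final answer: 2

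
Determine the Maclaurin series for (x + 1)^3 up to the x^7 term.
x^3 + 3·x^2 + 3·x + 1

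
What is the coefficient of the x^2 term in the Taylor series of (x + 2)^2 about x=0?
Expand to order 2: (x + 2)^2 = x^2 + 4·x + 4 + O(x^3).
The coefficient of x^2 is 1.

Final answer: 1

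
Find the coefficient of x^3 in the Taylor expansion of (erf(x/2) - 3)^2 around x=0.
Expand to order 3: (erf(x/2) - 3)^2 = x^3/(2·√(π)) + x^2/π - 6·x/√(π) + 9 + O(x^4).
The coefficient of x^3 is 1/(2·√(π)).

Final answer: 1/(2·√(π))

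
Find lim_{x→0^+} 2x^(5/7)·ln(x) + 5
The product is a 0·∞ indeterminate form at x → 0⁺.
Rewrite the product as 2·ln(x) / x^(-5/7) and apply L'Hôpital, or use the standard hierarchy x^(-5/7) ≫ |ln x| as x → 0⁺.
The indeterminate product → 0, so the limit = 5.

Final answer: 5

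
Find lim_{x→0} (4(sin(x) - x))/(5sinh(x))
Both numerator and denominator → 0 as x → 0; this is a 0/0 indeterminate form.
Expand each to leading order near x = 0: numerator ~ -2·x^3/3, denominator ~ 5·x.
The limit of the ratio is 0.

Final answer: 0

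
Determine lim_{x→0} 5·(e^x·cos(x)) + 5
Direct substitution at x = 0 gives 10.

Final answer: 10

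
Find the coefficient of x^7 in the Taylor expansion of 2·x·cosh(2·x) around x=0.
Expand to order 7: 2·x·cosh(2·x) = 8·x^7/45 + 4·x^5/3 + 4·x^3 + 2·x + O(x^8).
The coefficient of x^7 is 8/45.

Final answer: 8/45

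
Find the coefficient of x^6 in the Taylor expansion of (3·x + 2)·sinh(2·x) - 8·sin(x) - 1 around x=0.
Expand to order 6: (3·x + 2)·sinh(2·x) - 8·sin(x) - 1 = 4·x^6/5 + 7·x^5/15 + 4·x^4 + 4·x^3 + 6·x^2 - 4·x - 1 + O(x^7).
The coefficient of x^6 is 4/5.

Final answer: 4/5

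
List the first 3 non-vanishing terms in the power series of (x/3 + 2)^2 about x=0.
x^2/9 + 4·x/3 + 4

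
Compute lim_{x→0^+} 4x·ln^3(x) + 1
The product is a 0·∞ indeterminate form at x → 0⁺.
Rewrite the product as 4·ln^3(x) / x^(-1) and apply L'Hôpital, or use the standard hierarchy x^(-1) ≫ |ln x|^3 as x → 0⁺.
The indeterminate product → 0, so the limit = 1.

Final answer: 1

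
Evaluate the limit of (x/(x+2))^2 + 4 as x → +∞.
As x → +∞: x/(x+2) = 1/(1 + 2/x) → 1, and the 2nd power of a limit-1 base also → 1; with the additive constant, 1 + 4 = 5.
Limit = 5.

Final answer: 5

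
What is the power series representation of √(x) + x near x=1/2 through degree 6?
1/2 + √(2)/2 + (√(2)/2 + 1)·(x - 1/2) - √(2)·(x - 1/2)^2/4 + √(2)·(x - 1/2)^3/4 - 5·√(2)·(x - 1/2)^4/16 + 7·√(2)·(x - 1/2)^5/16 - 21·√(2)·(x - 1/2)^6/32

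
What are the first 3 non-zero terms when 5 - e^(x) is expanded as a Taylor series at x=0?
-x^2/2 - x + 4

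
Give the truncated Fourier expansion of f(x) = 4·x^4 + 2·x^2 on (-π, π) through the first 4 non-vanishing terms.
(184 - 32·π^2)·cos(x) + (-10 + 8·π^2)·cos(2·x) + (40/27 - 32·π^2/9)·cos(3·x) + 2·π^2/3 + 4·π^4/5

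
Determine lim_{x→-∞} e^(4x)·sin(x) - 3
Evaluate the dominant behaviour as x → -∞; each term tends to a finite value or vanishes.
Limit = -3.

Final answer: -3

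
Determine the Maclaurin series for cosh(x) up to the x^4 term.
x^4/24 + x^2/2 + 1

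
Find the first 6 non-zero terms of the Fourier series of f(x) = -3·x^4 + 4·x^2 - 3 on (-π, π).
(-160 + 24·π^2)·cos(x) + (13 - 6·π^2)·cos(2·x) + (-32/9 + 8·π^2/3)·cos(3·x) + (25/16 - 3·π^2/2)·cos(4·x) + (-544/625 + 24·π^2/25)·cos(5·x) - 3·π^4/5 - 3 + 4·π^2/3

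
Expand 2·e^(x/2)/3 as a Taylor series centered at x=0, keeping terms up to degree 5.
x^5/5760 + x^4/576 + x^3/72 + x^2/12 + x/3 + 2/3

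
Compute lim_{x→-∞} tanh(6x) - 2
Evaluate the dominant behaviour as x → -∞; each term tends to a finite value or vanishes.
Limit = -3.

Final answer: -3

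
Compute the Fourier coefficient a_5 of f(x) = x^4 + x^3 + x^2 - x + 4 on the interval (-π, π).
a_5 = (1/π) ∫_{-π}^{π} f(x)·cos(5x) dx.
Evaluate the integral (use parity and integration by parts as needed): a_5 = -8·π^2/25 - 52/625.

Final answer: -8·π^2/25 - 52/625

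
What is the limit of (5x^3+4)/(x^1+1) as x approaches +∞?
This is an ∞/∞ indeterminate form as x → +∞.
Divide numerator and denominator by x^3 and let the lower-order terms vanish; the numerator's degree 3 exceeds the denominator's degree 1, so the quotient diverges.
Limit = ∞.

Final answer: ∞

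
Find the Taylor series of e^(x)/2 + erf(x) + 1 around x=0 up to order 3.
x^3·(1/12 - 2/(3·√(π))) + x^2/4 + x·(1/2 + 2/√(π)) + 3/2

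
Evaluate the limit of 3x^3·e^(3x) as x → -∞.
This is a 0·∞ indeterminate form at x → -∞.
Rewrite the product as 3x^3 / e^(-3x) (an ∞/∞ form) and apply L'Hôpital, or use the standard hierarchy e^(3|x|) ≫ |x^3| as x → -∞.
The indeterminate product → 0, so the limit = 0.

Final answer: 0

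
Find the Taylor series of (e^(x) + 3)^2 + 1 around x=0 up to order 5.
19·x^5/60 + 11·x^4/12 + 7·x^3/3 + 5·x^2 + 8·x + 17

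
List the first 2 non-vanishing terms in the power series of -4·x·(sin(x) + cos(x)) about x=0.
-4·x^2 - 4·x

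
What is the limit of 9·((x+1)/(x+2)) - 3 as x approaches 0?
Direct substitution at x = 0 gives 3/2.

Final answer: 3/2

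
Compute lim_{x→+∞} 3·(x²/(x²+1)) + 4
Evaluate the dominant behaviour as x → +∞; each term tends to a finite value or vanishes.
Limit = 7.

Final answer: 7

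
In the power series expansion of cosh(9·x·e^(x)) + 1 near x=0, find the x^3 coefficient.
Expand to order 3: cosh(9·x·e^(x)) + 1 = 81·x^3 + 81·x^2/2 + 2 + O(x^4).
The coefficient of x^3 is 81.

Final answer: 81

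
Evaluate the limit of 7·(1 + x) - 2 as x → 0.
Direct substitution at x = 0 gives 5.

Final answer: 5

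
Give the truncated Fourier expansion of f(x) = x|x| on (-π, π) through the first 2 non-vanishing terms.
(-8 + 2·π^2)·sin(x)/π - π·sin(2·x)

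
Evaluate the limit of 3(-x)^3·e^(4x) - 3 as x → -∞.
The product is a 0·∞ indeterminate form at x → -∞.
Rewrite the product as 3(-x)^3 / e^(-4x) (an ∞/∞ form) and apply L'Hôpital, or use the standard hierarchy e^(4|x|) ≫ |(-x)^3| as x → -∞.
The indeterminate product → 0, so the limit = -3.

Final answer: -3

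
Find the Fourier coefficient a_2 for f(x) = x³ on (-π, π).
a_2 = (1/π) ∫_{-π}^{π} f(x)·cos(2x) dx.
Evaluate the integral (use parity and integration by parts as needed): a_2 = 0.

Final answer: 0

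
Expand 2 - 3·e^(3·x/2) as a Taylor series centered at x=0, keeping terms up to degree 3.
-27·x^3/16 - 27·x^2/8 - 9·x/2 - 1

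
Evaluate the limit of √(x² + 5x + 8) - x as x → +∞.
This is an ∞ − ∞ indeterminate form.
Multiply and divide by the conjugate √(x²+5x + 8) + x; the x² terms cancel, leaving (5x + 8)/(√(x²+5x + 8)+x) → 5/2.
Limit = 5/2.

Final answer: 5/2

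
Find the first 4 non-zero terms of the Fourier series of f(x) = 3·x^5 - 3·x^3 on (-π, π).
(-126·π^2 + 6·π^4 + 756)·sin(x) + (-3·π^4 - 27 + 18·π^2)·sin(2·x) + (-58·π^2/9 + 116/27 + 2·π^4)·sin(3·x) + (-3·π^4/2 - 81/64 + 27·π^2/8)·sin(4·x)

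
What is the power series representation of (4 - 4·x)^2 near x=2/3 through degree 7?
16/9 - 32·(x - 2/3)/3 + 16·(x - 2/3)^2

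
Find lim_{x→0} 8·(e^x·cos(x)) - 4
Direct substitution at x = 0 gives 4.

Final answer: 4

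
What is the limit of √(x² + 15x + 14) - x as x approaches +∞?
This is an ∞ − ∞ indeterminate form.
Multiply and divide by the conjugate √(x²+15x + 14) + x; the x² terms cancel, leaving (15x + 14)/(√(x²+15x + 14)+x) → 15/2.
Limit = 15/2.

Final answer: 15/2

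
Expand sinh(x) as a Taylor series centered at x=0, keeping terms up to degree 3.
x^3/6 + x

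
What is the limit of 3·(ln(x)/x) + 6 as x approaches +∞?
Evaluate the dominant behaviour as x → +∞; each term tends to a finite value or vanishes.
Limit = 6.

Final answer: 6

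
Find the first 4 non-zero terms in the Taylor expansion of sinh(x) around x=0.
x^7/5040 + x^5/120 + x^3/6 + x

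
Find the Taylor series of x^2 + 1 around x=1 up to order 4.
2 + 2·(x - 1) + (x - 1)^2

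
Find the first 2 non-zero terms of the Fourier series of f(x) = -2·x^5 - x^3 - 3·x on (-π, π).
(-474 - 4·π^4 + 78·π^2)·sin(x) + (-9·π^2 + 33/2 + 2·π^4)·sin(2·x)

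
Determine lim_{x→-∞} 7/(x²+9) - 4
Evaluate the dominant behaviour as x → -∞; each term tends to a finite value or vanishes.
Limit = -4.

Final answer: -4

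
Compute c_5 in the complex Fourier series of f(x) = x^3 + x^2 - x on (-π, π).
Compute the real Fourier coefficients first: a_5 = -4/25, b_5 = -62/125 + 2·π^2/5.
Then c_5 = (a_5 − i·b_5)/2 = -2/25 - i·π^2/5 + 31·i/125.

Final answer: -2/25 - i·π^2/5 + 31·i/125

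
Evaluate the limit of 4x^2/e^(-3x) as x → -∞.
This is an ∞/∞ indeterminate form as x → -∞.
Compare growth rates of the dominant terms (exponentials ≫ polynomials ≫ logarithms), or apply L'Hôpital's rule; the quotient → 0.
Limit = 0.

Final answer: 0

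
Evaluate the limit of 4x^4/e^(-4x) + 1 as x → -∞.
The quotient is an ∞/∞ indeterminate form as x → -∞.
Compare growth rates of the dominant terms (exponentials ≫ polynomials ≫ logarithms), or apply L'Hôpital's rule; the quotient → 0.
Adding the constant: 0 + 1 = 1. Limit = 1.

Final answer: 1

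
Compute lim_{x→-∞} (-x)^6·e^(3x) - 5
The product is a 0·∞ indeterminate form at x → -∞.
Rewrite the product as (-x)^6 / e^(-3x) (an ∞/∞ form) and apply L'Hôpital, or use the standard hierarchy e^(3|x|) ≫ |(-x)^6| as x → -∞.
The indeterminate product → 0, so the limit = -5.

Final answer: -5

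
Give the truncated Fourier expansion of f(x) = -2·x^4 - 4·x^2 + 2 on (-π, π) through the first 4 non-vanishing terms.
(-80 + 16·π^2)·cos(x) + (2 - 4·π^2)·cos(2·x) + (16/27 + 16·π^2/9)·cos(3·x) - 2·π^4/5 - 4·π^2/3 + 2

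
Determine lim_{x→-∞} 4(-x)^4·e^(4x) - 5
The product is a 0·∞ indeterminate form at x → -∞.
Rewrite the product as 4(-x)^4 / e^(-4x) (an ∞/∞ form) and apply L'Hôpital, or use the standard hierarchy e^(4|x|) ≫ |(-x)^4| as x → -∞.
The indeterminate product → 0, so the limit = -5.

Final answer: -5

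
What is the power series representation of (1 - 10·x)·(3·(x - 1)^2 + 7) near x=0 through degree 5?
-30·x^3 + 63·x^2 - 106·x + 10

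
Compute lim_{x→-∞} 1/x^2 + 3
Evaluate the dominant behaviour as x → -∞; each term tends to a finite value or vanishes.
Limit = 3.

Final answer: 3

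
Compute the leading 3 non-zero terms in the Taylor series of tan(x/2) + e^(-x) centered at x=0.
x^2/2 - x/2 + 1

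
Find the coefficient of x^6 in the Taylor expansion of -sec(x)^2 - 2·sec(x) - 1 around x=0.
Expand to order 6: -sec(x)^2 - 2·sec(x) - 1 = -197·x^6/360 - 13·x^4/12 - 2·x^2 - 4 + O(x^7).
The coefficient of x^6 is -197/360.

Final answer: -197/360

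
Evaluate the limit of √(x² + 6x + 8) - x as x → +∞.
This is an ∞ − ∞ indeterminate form.
Multiply and divide by the conjugate √(x²+6x + 8) + x; the x² terms cancel, leaving (6x + 8)/(√(x²+6x + 8)+x) → 6/2 = 3.
Limit = 3.

Final answer: 3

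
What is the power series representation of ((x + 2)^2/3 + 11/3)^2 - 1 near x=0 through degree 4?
x^4/9 + 8·x^3/9 + 46·x^2/9 + 40·x/3 + 24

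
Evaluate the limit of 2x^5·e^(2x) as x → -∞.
This is a 0·∞ indeterminate form at x → -∞.
Rewrite the product as 2x^5 / e^(-2x) (an ∞/∞ form) and apply L'Hôpital, or use the standard hierarchy e^(2|x|) ≫ |x^5| as x → -∞.
The indeterminate product → 0, so the limit = 0.

Final answer: 0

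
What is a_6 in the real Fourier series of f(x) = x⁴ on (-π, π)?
a_6 = (1/π) ∫_{-π}^{π} f(x)·cos(6x) dx.
Evaluate the integral (use parity and integration by parts as needed): a_6 = -1/27 + 2·π^2/9.

Final answer: -1/27 + 2·π^2/9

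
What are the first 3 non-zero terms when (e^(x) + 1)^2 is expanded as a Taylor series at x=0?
3·x^2 + 4·x + 4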